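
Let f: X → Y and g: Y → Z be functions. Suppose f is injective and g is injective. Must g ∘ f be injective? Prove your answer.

Suppose (g ∘ f)(u) = (g ∘ f)(v), i.e. g(f(u)) = g(f(v)).
Since g is injective, f(u) = f(v). Since f is injective, u = v. So g ∘ f is injective.

injective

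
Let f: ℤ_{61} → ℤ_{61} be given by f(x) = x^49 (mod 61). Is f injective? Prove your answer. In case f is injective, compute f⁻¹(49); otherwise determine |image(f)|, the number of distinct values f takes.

4

Since 61 is prime, the nonzero elements of ℤ_{61} form a cyclic group of order 60.
As gcd(49, 60) = 1, raising to the 49th power is a bijection on this group: if a^49 ≡ b^49 then (ab^{−1})^49 = 1, and the only element of order dividing gcd(49, 60) = 1 is 1, so a = b.
With f(0) = 0 this makes f injective on all of ℤ_{61}, hence bijective (finite equal-size domain and codomain). In particular f is injective.
Since f is injective, we find the preimage of 49. The inverse of x ↦ x^49 on (ℤ_{61})^× is x ↦ x^49, because 49·49 = 2401 = 40·60 + 1 ≡ 1 (mod 60) and x^{60} = 1 for x ≠ 0 (Fermat). So f⁻¹(49) = 49^49 mod 61.
Repeated squaring mod 61: 49^1 ≡ 49, 49^2 ≡ 49² = 2401 ≡ 22, 49^4 ≡ 22² = 484 ≡ 57, 49^8 ≡ 57² = 3249 ≡ 16, 49^16 ≡ 16² = 256 ≡ 12, 49^32 ≡ 12² = 144 ≡ 22. Since 49 = 32 + 16 + 1, 49^49 ≡ 22·12·49: 22·12 = 264 ≡ 20, then 20·49 = 980 ≡ 4. So 49^49 ≡ 4 (mod 61).
Hence f⁻¹(49) = 4.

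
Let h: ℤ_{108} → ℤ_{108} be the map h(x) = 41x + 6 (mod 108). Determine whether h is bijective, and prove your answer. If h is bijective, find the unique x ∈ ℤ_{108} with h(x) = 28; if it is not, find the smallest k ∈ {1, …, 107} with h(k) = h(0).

If h(a) = h(b), then 41a ≡ 41b (mod 108). Because gcd(41, 108) = 1, we may cancel 41 to get a ≡ b (mod 108).
We now compute 41⁻¹ mod 108 explicitly. Euclid's algorithm: 108 = 2·41 + 26, 41 = 1·26 + 15, 26 = 1·15 + 11, 15 = 1·11 + 4, 11 = 2·4 + 3, 4 = 1·3 + 1; back-substituting gives 1 = 29·41 − 11·108, so 41⁻¹ ≡ 29 (mod 108).
Then y ↦ 29(y − 6) is a two-sided inverse to h, so every y ∈ ℤ_{108} has a preimage.
Therefore h is bijective.
Since h is bijective, we find h⁻¹(28): we need 41x ≡ 28 − 6 ≡ 22 (mod 108). Using 41⁻¹ = 29: x ≡ 29·22 = 638 = 5·108 + 98, so x = 98.
Check: h(98) = 41·98 + 6 = 4024 = 37·108 + 28 ≡ 28 (mod 108).

98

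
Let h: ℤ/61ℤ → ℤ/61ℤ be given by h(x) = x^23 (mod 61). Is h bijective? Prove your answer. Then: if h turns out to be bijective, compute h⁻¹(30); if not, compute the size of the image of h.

Since 61 is prime, the nonzero elements of ℤ/61ℤ form a cyclic group of order 60.
As gcd(23, 60) = 1, raising to the 23rd power is a bijection on this group: if a^23 ≡ b^23 then (ab^{−1})^23 = 1, and the only element of order dividing gcd(23, 60) = 1 is 1, so a = b.
With h(0) = 0 this makes h injective on all of ℤ/61ℤ, hence bijective (finite equal-size domain and codomain). In particular h is bijective.
Since h is bijective, we find the preimage of 30. The inverse of x ↦ x^23 on (ℤ/61ℤ)^× is x ↦ x^47, because 23·47 = 1081 = 18·60 + 1 ≡ 1 (mod 60) and x^{60} = 1 for x ≠ 0 (Fermat). So h⁻¹(30) = 30^47 mod 61.
Repeated squaring mod 61: 30^1 ≡ 30, 30^2 ≡ 30² = 900 ≡ 46, 30^4 ≡ 46² = 2116 ≡ 42, 30^8 ≡ 42² = 1764 ≡ 56, 30^16 ≡ 56² = 3136 ≡ 25, 30^32 ≡ 25² = 625 ≡ 15. Since 47 = 32 + 8 + 4 + 2 + 1, 30^47 ≡ 15·56·42·46·30: 15·56 = 840 ≡ 47, then 47·42 = 1974 ≡ 22, then 22·46 = 1012 ≡ 36, then 36·30 = 1080 ≡ 43. So 30^47 ≡ 43 (mod 61).
Hence h⁻¹(30) = 43.

43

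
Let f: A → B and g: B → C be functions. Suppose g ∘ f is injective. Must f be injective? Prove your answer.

Suppose f(a) = f(b). Applying g: (g ∘ f)(a) = (g ∘ f)(b). Since g ∘ f is injective, a = b. Hence f is injective.

injective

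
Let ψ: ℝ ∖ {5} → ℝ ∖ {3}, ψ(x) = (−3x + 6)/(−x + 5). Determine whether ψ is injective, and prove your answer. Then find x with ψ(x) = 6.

Suppose ψ(a) = ψ(b). Cross-multiplying: (−3a + 6)(−b + 5) = (−3b + 6)(−a + 5).
Expanding both sides and cancelling the symmetric terms leaves −9·(a − b) = 0. Since −9 ≠ 0, a = b. Therefore ψ is injective.
Solving ψ(x) = 6: cross-multiplying gives −3x + 6 = 6(−x + 5), which rearranges to 3x = 24, so x = 8.

8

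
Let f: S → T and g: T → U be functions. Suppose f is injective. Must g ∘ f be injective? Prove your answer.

No. Take S = T = U = {1, 2}, f = identity (injective), and g(x) = 1 for every x.
Then (g ∘ f)(1) = 1 = (g ∘ f)(2) with 1 ≠ 2, so g ∘ f is not injective.

not injective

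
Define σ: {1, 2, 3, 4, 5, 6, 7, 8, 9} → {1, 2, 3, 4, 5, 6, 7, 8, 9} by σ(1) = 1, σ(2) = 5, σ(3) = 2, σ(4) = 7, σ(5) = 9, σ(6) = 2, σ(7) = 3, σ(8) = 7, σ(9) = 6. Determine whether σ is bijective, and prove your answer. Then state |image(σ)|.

σ(3) = 2 = σ(6) with 3 ≠ 6, so σ is not injective, hence not bijective.
The image of σ is {1, 2, 3, 5, 6, 7, 9}, which has 7 elements.

7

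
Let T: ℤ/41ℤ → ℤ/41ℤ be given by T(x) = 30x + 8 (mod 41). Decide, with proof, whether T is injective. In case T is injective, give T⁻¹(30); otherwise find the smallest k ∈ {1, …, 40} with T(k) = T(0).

Suppose T(a) = T(b) in ℤ/41ℤ. Then 30a + 8 ≡ 30b + 8 (mod 41), so 30(a − b) ≡ 0 (mod 41).
Since gcd(30, 41) = 1, 30 is invertible modulo 41, therefore a − b ≡ 0 (mod 41), i.e. a = b.
So T is injective.
We now compute 30⁻¹ mod 41 explicitly. Euclid's algorithm: 41 = 1·30 + 11, 30 = 2·11 + 8, 11 = 1·8 + 3, 8 = 2·3 + 2, 3 = 1·2 + 1; back-substituting gives 1 = 26·30 − 19·41, so 30⁻¹ ≡ 26 (mod 41).
Since T is injective, we compute T⁻¹(30): solve 30x + 8 ≡ 30 (mod 41), i.e. 30x ≡ 22 (mod 41).
Multiplying by 30⁻¹ = 26 gives x ≡ 26·22 = 572 = 13·41 + 39 ≡ 39 (mod 41).
Check: T(39) = 30·39 + 8 = 1178 = 28·41 + 30 ≡ 30 (mod 41).

39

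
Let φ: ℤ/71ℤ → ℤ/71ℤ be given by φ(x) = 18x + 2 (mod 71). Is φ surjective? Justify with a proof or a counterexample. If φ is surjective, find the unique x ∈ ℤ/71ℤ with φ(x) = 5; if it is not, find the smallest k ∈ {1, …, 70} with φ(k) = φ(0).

12

Recall that φ is surjective if every y in the codomain equals φ(x) for some x in the domain.
Since gcd(18, 71) = 1, 18 is invertible modulo 71. Euclid's algorithm: 71 = 3·18 + 17, 18 = 1·17 + 1; back-substituting gives 1 = 4·18 − 1·71, so 18⁻¹ ≡ 4 (mod 71).
For any y ∈ ℤ/71ℤ, x = 4(y − 2) mod 71 satisfies φ(x) = 18·4(y − 2) + 2 ≡ y (since 18·4 ≡ 1 mod 71). So every y has a preimage.
Thus φ is surjective.
Since φ is surjective, we compute φ⁻¹(5): solve 18x + 2 ≡ 5 (mod 71), i.e. 18x ≡ 3 (mod 71).
Multiplying by 18⁻¹ = 4 gives x ≡ 4·3 = 12 ≡ 12 (mod 71).
Check: φ(12) = 18·12 + 2 = 218 = 3·71 + 5 ≡ 5 (mod 71).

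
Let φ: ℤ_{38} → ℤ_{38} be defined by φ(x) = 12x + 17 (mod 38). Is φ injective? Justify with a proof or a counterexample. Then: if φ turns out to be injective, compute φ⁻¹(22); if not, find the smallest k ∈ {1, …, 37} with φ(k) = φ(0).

We have gcd(12, 38) = 2 > 1. Taking s = 0 and t = 19: φ(0) = 17 and φ(19) = 12·19 + 17 = 245 ≡ 17 (mod 38).
So φ(0) = φ(19) while 0 ≠ 19, thus φ is not injective.
Since φ is not injective, we find the least positive k with φ(k) = φ(0): this means 12k ≡ 0 (mod 38), i.e. 38 ∣ 12k. Since gcd(12, 38) = 2, dividing through by 2 this holds exactly when 19 ∣ 6k, and as gcd(6, 19) = 1, exactly when 19 ∣ k.
The smallest positive such k is 19.

19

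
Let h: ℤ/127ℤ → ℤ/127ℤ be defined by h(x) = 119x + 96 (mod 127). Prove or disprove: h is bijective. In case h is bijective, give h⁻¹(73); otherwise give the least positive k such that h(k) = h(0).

Suppose h(a) = h(b) in ℤ/127ℤ. Then 119a + 96 ≡ 119b + 96 (mod 127), thus 119(a − b) ≡ 0 (mod 127).
Since gcd(119, 127) = 1, 119 is invertible modulo 127, therefore a − b ≡ 0 (mod 127), i.e. a = b.
We now compute 119⁻¹ mod 127 explicitly. Euclid's algorithm: 127 = 1·119 + 8, 119 = 14·8 + 7, 8 = 1·7 + 1; back-substituting gives 1 = 111·119 − 104·127, so 119⁻¹ ≡ 111 (mod 127).
Then y ↦ 111(y − 96) is a two-sided inverse to h, so every y ∈ ℤ/127ℤ has a preimage.
Therefore h is bijective.
Since h is bijective, we compute h⁻¹(73): solve 119x + 96 ≡ 73 (mod 127), i.e. 119x ≡ 104 (mod 127).
Multiplying by 119⁻¹ = 111 gives x ≡ 111·104 = 11544 = 90·127 + 114 ≡ 114 (mod 127).
Check: h(114) = 119·114 + 96 = 13662 = 107·127 + 73 ≡ 73 (mod 127).

114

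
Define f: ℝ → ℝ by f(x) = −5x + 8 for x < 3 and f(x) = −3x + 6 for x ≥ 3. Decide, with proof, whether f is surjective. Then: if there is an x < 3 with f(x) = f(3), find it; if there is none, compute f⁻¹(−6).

11/5

Both pieces are strictly decreasing (slopes −5 and −3), so each is injective on its own interval.
The left piece maps (−∞, 3) onto (−7, ∞); the right piece maps [3, ∞) onto (−∞, −3].
The union (−7, ∞) ∪ (−∞, −3] covers ℝ, so f is surjective.
For the follow-up: the images overlap, so an x < 3 with f(x) = f(3) exists. f(3) = −3; solving −5x + 8 = −3 for x < 3 gives x = (−3 − 8)/(−5) = 11/5.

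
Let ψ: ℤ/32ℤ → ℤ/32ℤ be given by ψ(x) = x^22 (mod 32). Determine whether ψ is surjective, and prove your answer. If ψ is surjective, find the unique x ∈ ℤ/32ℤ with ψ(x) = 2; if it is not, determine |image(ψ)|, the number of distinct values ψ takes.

5

ψ(0) = 0^22 = 0.
ψ(2): Repeated squaring mod 32: 2^1 ≡ 2, 2^2 ≡ 2² = 4, 2^4 ≡ 4² = 16, 2^8 ≡ 16² = 256 ≡ 0, 2^16 ≡ 0² = 0. Since 22 = 16 + 4 + 2, 2^22 ≡ 0·16·4: 0·16 = 0, then 0·4 = 0. So 2^22 ≡ 0 (mod 32).
So ψ(0) = ψ(2) = 0 while 0 ≠ 2, therefore ψ is not injective.
A non-injective map from the 32-element set ℤ/32ℤ to itself takes at most 31 distinct values, so it cannot be surjective. Therefore ψ is not surjective.
Since ψ is not surjective, we determine |image(ψ)|. Computing x^22 mod 32 for each x (by repeated squaring, reducing mod 32 at every step), the values ψ(0), ψ(1), …, ψ(31) are: 0, 1, 0, 25, 0, 9, 0, 17, 0, 17, 0, 9, 0, 25, 0, 1, 0, 1, 0, 25, 0, 9, 0, 17, 0, 17, 0, 9, 0, 25, 0, 1.
The distinct values are {0, 1, 9, 17, 25}; there are 5 of them.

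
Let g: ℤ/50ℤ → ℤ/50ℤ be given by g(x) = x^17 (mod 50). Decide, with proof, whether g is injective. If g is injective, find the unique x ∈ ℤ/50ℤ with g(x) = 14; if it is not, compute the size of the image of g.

g(0) = 0^17 = 0.
g(10): Repeated squaring mod 50: 10^1 ≡ 10, 10^2 ≡ 10² = 100 ≡ 0, 10^4 ≡ 0² = 0, 10^8 ≡ 0² = 0, 10^16 ≡ 0² = 0. Since 17 = 16 + 1, 10^17 ≡ 0·10: 0·10 = 0. So 10^17 ≡ 0 (mod 50).
So g(0) = g(10) = 0 while 0 ≠ 10, thus g is not injective.
Since g is not injective, we determine |image(g)|. Computing x^17 mod 50 for each x (by repeated squaring, reducing mod 50 at every step), the values g(0), g(1), …, g(49) are: 0, 1, 22, 13, 34, 25, 36, 7, 48, 19, 0, 21, 42, 33, 4, 25, 6, 27, 18, 39, 0, 41, 12, 3, 24, 25, 26, 47, 38, 9, 0, 11, 32, 23, 44, 25, 46, 17, 8, 29, 0, 31, 2, 43, 14, 25, 16, 37, 28, 49.
The distinct values are {0, 1, 2, 3, 4, 6, 7, 8, 9, 11, 12, 13, 14, 16, 17, 18, 19, 21, 22, 23, 24, 25, 26, 27, 28, 29, 31, 32, 33, 34, 36, 37, 38, 39, 41, 42, 43, 44, 46, 47, 48, 49}; there are 42 of them.

42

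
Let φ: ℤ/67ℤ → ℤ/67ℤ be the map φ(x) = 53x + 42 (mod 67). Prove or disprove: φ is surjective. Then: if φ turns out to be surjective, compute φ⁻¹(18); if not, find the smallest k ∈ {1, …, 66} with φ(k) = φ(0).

40

Recall: φ is surjective if every y in the codomain equals φ(x) for some x in the domain.
Since gcd(53, 67) = 1, 53 is invertible modulo 67. Euclid's algorithm: 67 = 1·53 + 14, 53 = 3·14 + 11, 14 = 1·11 + 3, 11 = 3·3 + 2, 3 = 1·2 + 1; back-substituting gives 1 = 43·53 − 34·67, so 53⁻¹ ≡ 43 (mod 67).
For any y ∈ ℤ/67ℤ, x = 43(y − 42) mod 67 satisfies φ(x) = 53·43(y − 42) + 42 ≡ y (since 53·43 ≡ 1 mod 67). So every y has a preimage.
Thus φ is surjective.
Since φ is surjective, we compute φ⁻¹(18): solve 53x + 42 ≡ 18 (mod 67), i.e. 53x ≡ 43 (mod 67).
Multiplying by 53⁻¹ = 43 gives x ≡ 43·43 = 1849 = 27·67 + 40 ≡ 40 (mod 67).
Check: φ(40) = 53·40 + 42 = 2162 = 32·67 + 18 ≡ 18 (mod 67).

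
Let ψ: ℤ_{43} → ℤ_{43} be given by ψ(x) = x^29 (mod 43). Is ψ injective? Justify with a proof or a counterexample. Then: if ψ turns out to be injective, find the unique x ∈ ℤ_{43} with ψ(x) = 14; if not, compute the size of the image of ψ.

Since 43 is prime, the nonzero elements of ℤ_{43} form a cyclic group of order 42.
As gcd(29, 42) = 1, raising to the 29th power is a bijection on this group: if a^29 ≡ b^29 then (ab^{−1})^29 = 1, and the only element of order dividing gcd(29, 42) = 1 is 1, so a = b.
With ψ(0) = 0 this makes ψ injective on all of ℤ_{43}, hence bijective (finite equal-size domain and codomain). In particular ψ is injective.
Since ψ is injective, we find the preimage of 14. The inverse of x ↦ x^29 on (ℤ_{43})^× is x ↦ x^29, because 29·29 = 841 = 20·42 + 1 ≡ 1 (mod 42) and x^{42} = 1 for x ≠ 0 (Fermat). So ψ⁻¹(14) = 14^29 mod 43.
Repeated squaring mod 43: 14^1 ≡ 14, 14^2 ≡ 14² = 196 ≡ 24, 14^4 ≡ 24² = 576 ≡ 17, 14^8 ≡ 17² = 289 ≡ 31, 14^16 ≡ 31² = 961 ≡ 15. Since 29 = 16 + 8 + 4 + 1, 14^29 ≡ 15·31·17·14: 15·31 = 465 ≡ 35, then 35·17 = 595 ≡ 36, then 36·14 = 504 ≡ 31. So 14^29 ≡ 31 (mod 43).
Hence ψ⁻¹(14) = 31.

31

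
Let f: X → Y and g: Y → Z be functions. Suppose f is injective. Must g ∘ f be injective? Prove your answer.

No. Take X = Y = Z = {0, 1}, f = identity (injective), and g(x) = 0 for every x.
Then (g ∘ f)(0) = 0 = (g ∘ f)(1) with 0 ≠ 1, so g ∘ f is not injective.

not injective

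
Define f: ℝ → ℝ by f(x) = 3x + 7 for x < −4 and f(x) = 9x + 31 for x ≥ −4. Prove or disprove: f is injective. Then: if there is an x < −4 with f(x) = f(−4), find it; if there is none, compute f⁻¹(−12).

-19/3

Both pieces are strictly increasing (slopes 3 and 9), so each is injective on its own interval.
The left piece maps (−∞, −4) onto (−∞, −5); the right piece maps [−4, ∞) onto [−5, ∞).
These images are disjoint, so no value is attained by both pieces. So f is injective.
Because the two images are disjoint, no x < −4 has f(x) = f(−4), so we compute f⁻¹(−12): −12 lies in (−∞, −5), so solve 3x + 7 = −12: x = (−12 − 7)/3 = −19/3.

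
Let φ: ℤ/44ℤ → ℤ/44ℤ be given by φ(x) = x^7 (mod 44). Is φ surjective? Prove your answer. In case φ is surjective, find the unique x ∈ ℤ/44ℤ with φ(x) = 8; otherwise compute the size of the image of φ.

33

φ(0) = 0^7 = 0.
φ(22): Repeated squaring mod 44: 22^1 ≡ 22, 22^2 ≡ 22² = 484 ≡ 0, 22^4 ≡ 0² = 0. Since 7 = 4 + 2 + 1, 22^7 ≡ 0·0·22: 0·0 = 0, then 0·22 = 0. So 22^7 ≡ 0 (mod 44).
So φ(0) = φ(22) = 0 while 0 ≠ 22, thus φ is not injective.
A non-injective map from the 44-element set ℤ/44ℤ to itself takes at most 43 distinct values, so it cannot be surjective. Hence φ is not surjective.
Since φ is not surjective, we determine |image(φ)|. Computing x^7 mod 44 for each x (by repeated squaring, reducing mod 44 at every step), the values φ(0), φ(1), …, φ(43) are: 0, 1, 40, 31, 16, 25, 8, 39, 24, 37, 32, 11, 12, 29, 20, 27, 36, 41, 28, 35, 4, 21, 0, 23, 40, 9, 16, 3, 8, 17, 24, 15, 32, 33, 12, 7, 20, 5, 36, 19, 28, 13, 4, 43.
The distinct values are {0, 1, 3, 4, 5, 7, 8, 9, 11, 12, 13, 15, 16, 17, 19, 20, 21, 23, 24, 25, 27, 28, 29, 31, 32, 33, 35, 36, 37, 39, 40, 41, 43}; there are 33 of them.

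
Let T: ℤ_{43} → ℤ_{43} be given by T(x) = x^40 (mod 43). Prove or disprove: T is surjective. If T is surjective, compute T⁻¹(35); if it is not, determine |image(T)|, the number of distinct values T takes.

T(21): Repeated squaring mod 43: 21^1 ≡ 21, 21^2 ≡ 21² = 441 ≡ 11, 21^4 ≡ 11² = 121 ≡ 35, 21^8 ≡ 35² = 1225 ≡ 21, 21^16 ≡ 21² = 441 ≡ 11, 21^32 ≡ 11² = 121 ≡ 35. Since 40 = 32 + 8, 21^40 ≡ 35·21: 35·21 = 735 ≡ 4. So 21^40 ≡ 4 (mod 43).
T(22): Repeated squaring mod 43: 22^1 ≡ 22, 22^2 ≡ 22² = 484 ≡ 11, 22^4 ≡ 11² = 121 ≡ 35, 22^8 ≡ 35² = 1225 ≡ 21, 22^16 ≡ 21² = 441 ≡ 11, 22^32 ≡ 11² = 121 ≡ 35. Since 40 = 32 + 8, 22^40 ≡ 35·21: 35·21 = 735 ≡ 4. So 22^40 ≡ 4 (mod 43).
So T(21) = T(22) = 4 while 21 ≠ 22, thus T is not injective.
A non-injective map from the 43-element set ℤ_{43} to itself takes at most 42 distinct values, so it cannot be surjective. Therefore T is not surjective.
Since T is not surjective, we determine |image(T)|. Computing x^40 mod 43 for each x (by repeated squaring, reducing mod 43 at every step), the values T(0), T(1), …, T(42) are: 0, 1, 11, 24, 35, 31, 6, 36, 41, 17, 40, 16, 23, 14, 9, 13, 21, 25, 15, 38, 10, 4, 4, 10, 38, 15, 25, 21, 13, 9, 14, 23, 16, 40, 17, 41, 36, 6, 31, 35, 24, 11, 1.
The distinct values are {0, 1, 4, 6, 9, 10, 11, 13, 14, 15, 16, 17, 21, 23, 24, 25, 31, 35, 36, 38, 40, 41}; there are 22 of them.

22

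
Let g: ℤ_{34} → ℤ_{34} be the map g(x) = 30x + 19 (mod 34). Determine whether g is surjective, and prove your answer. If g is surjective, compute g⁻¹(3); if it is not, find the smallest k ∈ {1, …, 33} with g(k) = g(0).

Since gcd(30, 34) = 2, we have 30x ≡ 0 (mod 2) for all x, so g(x) ≡ 1 (mod 2).
But 0 ≢ 1 (mod 2), so 0 ∈ ℤ_{34} has no preimage. Hence g is not surjective.
Since g is not surjective, we find the least positive k with g(k) = g(0): this means 30k ≡ 0 (mod 34), i.e. 34 ∣ 30k. Since gcd(30, 34) = 2, dividing through by 2 this holds exactly when 17 ∣ 15k, and as gcd(15, 17) = 1, exactly when 17 ∣ k.
The smallest positive such k is 17.

17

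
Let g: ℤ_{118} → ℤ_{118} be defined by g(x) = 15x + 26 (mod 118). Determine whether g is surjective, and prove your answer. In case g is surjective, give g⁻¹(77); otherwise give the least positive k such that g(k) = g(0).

Since gcd(15, 118) = 1, 15 is invertible modulo 118. Euclid's algorithm: 118 = 7·15 + 13, 15 = 1·13 + 2, 13 = 6·2 + 1; back-substituting gives 1 = 63·15 − 8·118, so 15⁻¹ ≡ 63 (mod 118).
Then y ↦ 63(y − 26) is a two-sided inverse to g, so every y ∈ ℤ_{118} has a preimage.
Hence g is surjective.
Since g is surjective, we find g⁻¹(77): we need 15x ≡ 77 − 26 ≡ 51 (mod 118). Using 15⁻¹ = 63: x ≡ 63·51 = 3213 = 27·118 + 27, so x = 27.
Check: g(27) = 15·27 + 26 = 431 = 3·118 + 77 ≡ 77 (mod 118).

27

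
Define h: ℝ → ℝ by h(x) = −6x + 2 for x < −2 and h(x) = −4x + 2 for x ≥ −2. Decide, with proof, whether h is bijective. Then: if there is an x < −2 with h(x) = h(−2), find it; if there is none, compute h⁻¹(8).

-3/2

Both pieces are strictly decreasing (slopes −6 and −4), so each is injective on its own interval.
The left piece maps (−∞, −2) onto (14, ∞); the right piece maps [−2, ∞) onto (−∞, 10].
The images leave a gap (14 has no preimage), so h is not surjective, hence not bijective.
Because the two images are disjoint, no x < −2 has h(x) = h(−2), so we compute h⁻¹(8): 8 lies in (−∞, 10], so solve −4x + 2 = 8: x = (8 − 2)/(−4) = −3/2.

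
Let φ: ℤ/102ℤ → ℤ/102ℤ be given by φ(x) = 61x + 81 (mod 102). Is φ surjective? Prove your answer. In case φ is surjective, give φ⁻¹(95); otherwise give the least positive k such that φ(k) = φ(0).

32

By definition, φ is surjective if every y in the codomain equals φ(x) for some x in the domain.
Since gcd(61, 102) = 1, 61 is invertible modulo 102. Euclid's algorithm: 102 = 1·61 + 41, 61 = 1·41 + 20, 41 = 2·20 + 1; back-substituting gives 1 = 97·61 − 58·102, so 61⁻¹ ≡ 97 (mod 102).
For any y ∈ ℤ/102ℤ, x = 97(y − 81) mod 102 satisfies φ(x) = 61·97(y − 81) + 81 ≡ y (since 61·97 ≡ 1 mod 102). So every y has a preimage.
Therefore φ is surjective.
Since φ is surjective, we find φ⁻¹(95): we need 61x ≡ 95 − 81 ≡ 14 (mod 102). Using 61⁻¹ = 97: x ≡ 97·14 = 1358 = 13·102 + 32, so x = 32.
Check: φ(32) = 61·32 + 81 = 2033 = 19·102 + 95 ≡ 95 (mod 102).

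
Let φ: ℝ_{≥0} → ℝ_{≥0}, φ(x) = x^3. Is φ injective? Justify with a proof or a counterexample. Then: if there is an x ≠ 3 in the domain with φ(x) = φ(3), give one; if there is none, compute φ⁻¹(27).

On ℝ_{≥0}, x ↦ x^3 is strictly increasing, so φ(u) = φ(v) forces u = v. Thus φ is injective.
Since x ↦ x^3 is strictly increasing on ℝ_{≥0}, it is injective there, so no x ≠ 3 in the domain has φ(x) = φ(3). We therefore compute φ⁻¹(27) = 27^{1/3} = 3 (indeed 3^3 = 27).

3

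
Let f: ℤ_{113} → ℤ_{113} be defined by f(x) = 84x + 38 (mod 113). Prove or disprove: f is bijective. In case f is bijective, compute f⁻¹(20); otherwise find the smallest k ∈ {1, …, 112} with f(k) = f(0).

If f(a) = f(b), then 84a ≡ 84b (mod 113). Because gcd(84, 113) = 1, we may cancel 84 to get a ≡ b (mod 113).
We now compute 84⁻¹ mod 113 explicitly. Euclid's algorithm: 113 = 1·84 + 29, 84 = 2·29 + 26, 29 = 1·26 + 3, 26 = 8·3 + 2, 3 = 1·2 + 1; back-substituting gives 1 = 74·84 − 55·113, so 84⁻¹ ≡ 74 (mod 113).
Then y ↦ 74(y − 38) is a two-sided inverse to f, so every y ∈ ℤ_{113} has a preimage.
Thus f is bijective.
Since f is bijective, we find f⁻¹(20): we need 84x ≡ 20 − 38 ≡ 95 (mod 113). Using 84⁻¹ = 74: x ≡ 74·95 = 7030 = 62·113 + 24, so x = 24.
Check: f(24) = 84·24 + 38 = 2054 = 18·113 + 20 ≡ 20 (mod 113).

24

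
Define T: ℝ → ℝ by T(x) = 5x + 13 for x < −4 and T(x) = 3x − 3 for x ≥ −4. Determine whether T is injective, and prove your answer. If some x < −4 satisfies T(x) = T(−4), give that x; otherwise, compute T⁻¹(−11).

-28/5

Both pieces are strictly increasing (slopes 5 and 3), so each is injective on its own interval.
The left piece maps (−∞, −4) onto (−∞, −7); the right piece maps [−4, ∞) onto [−15, ∞).
These images overlap. In particular T(−4) = −15 (right piece), and solving 5x + 13 = −15 on the left piece gives x = −28/5 < −4.
So T(−28/5) = T(−4) with −28/5 ≠ −4, and T is not injective. This x = −28/5 is the requested value below −4.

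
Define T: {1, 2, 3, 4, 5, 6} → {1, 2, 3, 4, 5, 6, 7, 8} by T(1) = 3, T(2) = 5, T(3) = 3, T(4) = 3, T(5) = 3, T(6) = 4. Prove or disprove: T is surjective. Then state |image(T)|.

3

No element maps to 1, so T is not surjective.
The image of T is {3, 4, 5}, which has 3 elements.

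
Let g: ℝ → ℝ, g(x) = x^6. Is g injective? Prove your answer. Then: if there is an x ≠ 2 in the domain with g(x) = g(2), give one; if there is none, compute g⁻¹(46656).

-2

g(2) = 64 = (−2)^6 = g(−2) (since 6 is even), with 2 ≠ −2. So g is not injective.
For the follow-up, such an x exists: taking x = −2 ∈ ℝ gives g(−2) = 64 = g(2) with −2 ≠ 2.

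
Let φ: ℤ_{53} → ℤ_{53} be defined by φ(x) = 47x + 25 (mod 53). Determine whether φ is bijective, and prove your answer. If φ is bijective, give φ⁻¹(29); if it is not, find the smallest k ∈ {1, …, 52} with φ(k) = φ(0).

17

Recall: φ is injective when φ(u) = φ(v) forces u = v.
If φ(u) = φ(v), then 47u ≡ 47v (mod 53). Because gcd(47, 53) = 1, we may cancel 47 to get u ≡ v (mod 53).
We now compute 47⁻¹ mod 53 explicitly. Euclid's algorithm: 53 = 1·47 + 6, 47 = 7·6 + 5, 6 = 1·5 + 1; back-substituting gives 1 = 44·47 − 39·53, so 47⁻¹ ≡ 44 (mod 53).
For any y ∈ ℤ_{53}, x = 44(y − 25) mod 53 satisfies φ(x) = 47·44(y − 25) + 25 ≡ y (since 47·44 ≡ 1 mod 53). So every y has a preimage.
Hence φ is bijective.
Since φ is bijective, we compute φ⁻¹(29): solve 47x + 25 ≡ 29 (mod 53), i.e. 47x ≡ 4 (mod 53).
Multiplying by 47⁻¹ = 44 gives x ≡ 44·4 = 176 = 3·53 + 17 ≡ 17 (mod 53).
Check: φ(17) = 47·17 + 25 = 824 = 15·53 + 29 ≡ 29 (mod 53).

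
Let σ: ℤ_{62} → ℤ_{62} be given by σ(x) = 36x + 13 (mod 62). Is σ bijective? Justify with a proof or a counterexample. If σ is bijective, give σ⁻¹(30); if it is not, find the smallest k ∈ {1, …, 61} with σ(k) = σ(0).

31

By definition, σ is injective if σ(u) = σ(v) implies u = v.
We have gcd(36, 62) = 2 > 1. Taking u = 0 and v = 31: σ(0) = 13 and σ(31) = 36·31 + 13 = 1129 ≡ 13 (mod 62).
So σ(0) = σ(31) while 0 ≠ 31, hence σ is not injective, hence not bijective.
Since σ is not bijective, we find the least positive k with σ(k) = σ(0): this means 36k ≡ 0 (mod 62), i.e. 62 ∣ 36k. Since gcd(36, 62) = 2, dividing through by 2 this holds exactly when 31 ∣ 18k, and as gcd(18, 31) = 1, exactly when 31 ∣ k.
The smallest positive such k is 31.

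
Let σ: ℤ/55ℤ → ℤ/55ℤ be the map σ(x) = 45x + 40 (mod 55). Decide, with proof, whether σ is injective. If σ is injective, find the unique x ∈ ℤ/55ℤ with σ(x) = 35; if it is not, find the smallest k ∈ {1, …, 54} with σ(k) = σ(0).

11

We have gcd(45, 55) = 5 > 1. Taking u = 0 and v = 11: σ(0) = 40 and σ(11) = 45·11 + 40 = 535 ≡ 40 (mod 55).
So σ(0) = σ(11) while 0 ≠ 11, so σ is not injective.
Since σ is not injective, we find the least positive k with σ(k) = σ(0): this means 45k ≡ 0 (mod 55), i.e. 55 ∣ 45k. Since gcd(45, 55) = 5, dividing through by 5 this holds exactly when 11 ∣ 9k, and as gcd(9, 11) = 1, exactly when 11 ∣ k.
The smallest positive such k is 11.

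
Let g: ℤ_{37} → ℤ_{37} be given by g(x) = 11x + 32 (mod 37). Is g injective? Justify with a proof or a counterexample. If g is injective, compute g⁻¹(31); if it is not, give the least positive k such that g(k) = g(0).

10

If g(a) = g(b), then 11a ≡ 11b (mod 37). Because gcd(11, 37) = 1, we may cancel 11 to get a ≡ b (mod 37).
So g is injective.
We now compute 11⁻¹ mod 37 explicitly. Euclid's algorithm: 37 = 3·11 + 4, 11 = 2·4 + 3, 4 = 1·3 + 1; back-substituting gives 1 = 27·11 − 8·37, so 11⁻¹ ≡ 27 (mod 37).
Since g is injective, we find g⁻¹(31): we need 11x ≡ 31 − 32 ≡ 36 (mod 37). Using 11⁻¹ = 27: x ≡ 27·36 = 972 = 26·37 + 10, so x = 10.
Check: g(10) = 11·10 + 32 = 142 = 3·37 + 31 ≡ 31 (mod 37).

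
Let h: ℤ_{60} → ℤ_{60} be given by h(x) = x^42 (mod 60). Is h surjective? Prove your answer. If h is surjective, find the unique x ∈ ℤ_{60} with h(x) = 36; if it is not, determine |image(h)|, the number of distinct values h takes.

12

h(2): Repeated squaring mod 60: 2^1 ≡ 2, 2^2 ≡ 2² = 4, 2^4 ≡ 4² = 16, 2^8 ≡ 16² = 256 ≡ 16, 2^16 ≡ 16² = 256 ≡ 16, 2^32 ≡ 16² = 256 ≡ 16. Since 42 = 32 + 8 + 2, 2^42 ≡ 16·16·4: 16·16 = 256 ≡ 16, then 16·4 = 64 ≡ 4. So 2^42 ≡ 4 (mod 60).
h(8): Repeated squaring mod 60: 8^1 ≡ 8, 8^2 ≡ 8² = 64 ≡ 4, 8^4 ≡ 4² = 16, 8^8 ≡ 16² = 256 ≡ 16, 8^16 ≡ 16² = 256 ≡ 16, 8^32 ≡ 16² = 256 ≡ 16. Since 42 = 32 + 8 + 2, 8^42 ≡ 16·16·4: 16·16 = 256 ≡ 16, then 16·4 = 64 ≡ 4. So 8^42 ≡ 4 (mod 60).
So h(2) = h(8) = 4 while 2 ≠ 8, therefore h is not injective.
A non-injective map from the 60-element set ℤ_{60} to itself takes at most 59 distinct values, so it cannot be surjective. Therefore h is not surjective.
Since h is not surjective, we determine |image(h)|. Computing x^42 mod 60 for each x (by repeated squaring, reducing mod 60 at every step), the values h(0), h(1), …, h(59) are: 0, 1, 4, 9, 16, 25, 36, 49, 4, 21, 40, 1, 24, 49, 16, 45, 16, 49, 24, 1, 40, 21, 4, 49, 36, 25, 16, 9, 4, 1, 0, 1, 4, 9, 16, 25, 36, 49, 4, 21, 40, 1, 24, 49, 16, 45, 16, 49, 24, 1, 40, 21, 4, 49, 36, 25, 16, 9, 4, 1.
The distinct values are {0, 1, 4, 9, 16, 21, 24, 25, 36, 40, 45, 49}; there are 12 of them.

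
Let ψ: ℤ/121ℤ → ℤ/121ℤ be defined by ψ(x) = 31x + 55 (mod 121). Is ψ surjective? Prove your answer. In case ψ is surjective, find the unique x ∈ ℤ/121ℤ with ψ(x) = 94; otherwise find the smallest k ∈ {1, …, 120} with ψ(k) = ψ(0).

Recall that ψ is surjective if every y in the codomain equals ψ(x) for some x in the domain.
Since gcd(31, 121) = 1, 31 is invertible modulo 121. Euclid's algorithm: 121 = 3·31 + 28, 31 = 1·28 + 3, 28 = 9·3 + 1; back-substituting gives 1 = 82·31 − 21·121, so 31⁻¹ ≡ 82 (mod 121).
Then y ↦ 82(y − 55) is a two-sided inverse to ψ, so every y ∈ ℤ/121ℤ has a preimage.
Thus ψ is surjective.
Since ψ is surjective, we find ψ⁻¹(94): we need 31x ≡ 94 − 55 ≡ 39 (mod 121). Using 31⁻¹ = 82: x ≡ 82·39 = 3198 = 26·121 + 52, so x = 52.
Check: ψ(52) = 31·52 + 55 = 1667 = 13·121 + 94 ≡ 94 (mod 121).

52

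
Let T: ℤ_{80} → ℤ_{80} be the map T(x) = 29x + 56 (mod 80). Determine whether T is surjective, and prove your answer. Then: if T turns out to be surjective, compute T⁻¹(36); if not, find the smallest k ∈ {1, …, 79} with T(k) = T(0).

Since gcd(29, 80) = 1, 29 is invertible modulo 80. Euclid's algorithm: 80 = 2·29 + 22, 29 = 1·22 + 7, 22 = 3·7 + 1; back-substituting gives 1 = 69·29 − 25·80, so 29⁻¹ ≡ 69 (mod 80).
Then y ↦ 69(y − 56) is a two-sided inverse to T, so every y ∈ ℤ_{80} has a preimage.
Hence T is surjective.
Since T is surjective, we compute T⁻¹(36): solve 29x + 56 ≡ 36 (mod 80), i.e. 29x ≡ 60 (mod 80).
Multiplying by 29⁻¹ = 69 gives x ≡ 69·60 = 4140 = 51·80 + 60 ≡ 60 (mod 80).
Check: T(60) = 29·60 + 56 = 1796 = 22·80 + 36 ≡ 36 (mod 80).

60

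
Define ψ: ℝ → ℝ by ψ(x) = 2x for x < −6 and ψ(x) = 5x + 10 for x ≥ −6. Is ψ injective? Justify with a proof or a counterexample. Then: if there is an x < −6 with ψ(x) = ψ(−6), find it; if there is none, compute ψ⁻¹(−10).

-10

Both pieces are strictly increasing (slopes 2 and 5), so each is injective on its own interval.
The left piece maps (−∞, −6) onto (−∞, −12); the right piece maps [−6, ∞) onto [−20, ∞).
These images overlap. In particular ψ(−6) = −20 (right piece), and solving 2x = −20 on the left piece gives x = −10 < −6.
So ψ(−10) = ψ(−6) with −10 ≠ −6, and ψ is not injective. This x = −10 is the requested value below −6.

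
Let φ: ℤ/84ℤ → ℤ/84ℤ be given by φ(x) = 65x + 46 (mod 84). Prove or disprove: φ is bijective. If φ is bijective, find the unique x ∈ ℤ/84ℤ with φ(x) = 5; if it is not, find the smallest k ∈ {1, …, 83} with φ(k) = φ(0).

Suppose φ(a) = φ(b) in ℤ/84ℤ. Then 65a + 46 ≡ 65b + 46 (mod 84), therefore 65(a − b) ≡ 0 (mod 84).
Since gcd(65, 84) = 1, 65 is invertible modulo 84, therefore a − b ≡ 0 (mod 84), i.e. a = b.
We now compute 65⁻¹ mod 84 explicitly. Euclid's algorithm: 84 = 1·65 + 19, 65 = 3·19 + 8, 19 = 2·8 + 3, 8 = 2·3 + 2, 3 = 1·2 + 1; back-substituting gives 1 = 53·65 − 41·84, so 65⁻¹ ≡ 53 (mod 84).
For any y ∈ ℤ/84ℤ, x = 53(y − 46) mod 84 satisfies φ(x) = 65·53(y − 46) + 46 ≡ y (since 65·53 ≡ 1 mod 84). So every y has a preimage.
Therefore φ is bijective.
Since φ is bijective, we compute φ⁻¹(5): solve 65x + 46 ≡ 5 (mod 84), i.e. 65x ≡ 43 (mod 84).
Multiplying by 65⁻¹ = 53 gives x ≡ 53·43 = 2279 = 27·84 + 11 ≡ 11 (mod 84).
Check: φ(11) = 65·11 + 46 = 761 = 9·84 + 5 ≡ 5 (mod 84).

11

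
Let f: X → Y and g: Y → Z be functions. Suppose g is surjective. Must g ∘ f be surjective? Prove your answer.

not surjective

No. Take X = {1}, Y = Z = {1, 2}, f(1) = 1, and g = identity (surjective).
Then (g ∘ f)(1) = 1, and 2 ∈ Z has no preimage under g ∘ f, so g ∘ f is not surjective.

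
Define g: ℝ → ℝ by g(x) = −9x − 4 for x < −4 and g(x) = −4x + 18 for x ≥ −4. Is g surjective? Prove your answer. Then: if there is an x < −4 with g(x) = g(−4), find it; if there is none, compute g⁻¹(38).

-38/9

Both pieces are strictly decreasing (slopes −9 and −4), so each is injective on its own interval.
The left piece maps (−∞, −4) onto (32, ∞); the right piece maps [−4, ∞) onto (−∞, 34].
The union (32, ∞) ∪ (−∞, 34] covers ℝ, so g is surjective.
For the follow-up: the images overlap, so an x < −4 with g(x) = g(−4) exists. g(−4) = 34; solving −9x − 4 = 34 for x < −4 gives x = (34 + 4)/(−9) = −38/9.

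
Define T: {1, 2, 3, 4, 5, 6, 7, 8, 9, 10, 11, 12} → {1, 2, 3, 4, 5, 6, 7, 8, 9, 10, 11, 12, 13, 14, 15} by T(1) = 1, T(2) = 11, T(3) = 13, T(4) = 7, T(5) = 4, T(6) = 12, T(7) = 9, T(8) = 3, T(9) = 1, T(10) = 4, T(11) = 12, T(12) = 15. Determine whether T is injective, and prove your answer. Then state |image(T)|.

T(1) = 1 = T(9) with 1 ≠ 9, so T is not injective.
The image of T is {1, 3, 4, 7, 9, 11, 12, 13, 15}, which has 9 elements.

9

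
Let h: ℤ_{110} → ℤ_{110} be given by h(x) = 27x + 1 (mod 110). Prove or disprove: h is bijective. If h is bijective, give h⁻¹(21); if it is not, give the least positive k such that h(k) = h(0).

By definition, injectivity means: for all x_1, x_2 in the domain, h(x_1) = h(x_2) implies x_1 = x_2.
Suppose h(x_1) = h(x_2) in ℤ_{110}. Then 27x_1 + 1 ≡ 27x_2 + 1 (mod 110), hence 27(x_1 − x_2) ≡ 0 (mod 110).
Since gcd(27, 110) = 1, 27 is invertible modulo 110, hence x_1 − x_2 ≡ 0 (mod 110), i.e. x_1 = x_2.
We now compute 27⁻¹ mod 110 explicitly. Euclid's algorithm: 110 = 4·27 + 2, 27 = 13·2 + 1; back-substituting gives 1 = 53·27 − 13·110, so 27⁻¹ ≡ 53 (mod 110).
For any y ∈ ℤ_{110}, x = 53(y − 1) mod 110 satisfies h(x) = 27·53(y − 1) + 1 ≡ y (since 27·53 ≡ 1 mod 110). So every y has a preimage.
Hence h is bijective.
Since h is bijective, we compute h⁻¹(21): solve 27x + 1 ≡ 21 (mod 110), i.e. 27x ≡ 20 (mod 110).
Multiplying by 27⁻¹ = 53 gives x ≡ 53·20 = 1060 = 9·110 + 70 ≡ 70 (mod 110).
Check: h(70) = 27·70 + 1 = 1891 = 17·110 + 21 ≡ 21 (mod 110).

70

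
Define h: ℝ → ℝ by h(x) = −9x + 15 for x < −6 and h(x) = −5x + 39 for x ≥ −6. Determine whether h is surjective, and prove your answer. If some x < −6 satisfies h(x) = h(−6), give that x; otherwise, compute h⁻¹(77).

Both pieces are strictly decreasing (slopes −9 and −5), so each is injective on its own interval.
The left piece maps (−∞, −6) onto (69, ∞); the right piece maps [−6, ∞) onto (−∞, 69].
These images together cover ℝ, so h is surjective.
Because the two images are disjoint, no x < −6 has h(x) = h(−6), so we compute h⁻¹(77): 77 lies in (69, ∞), so solve −9x + 15 = 77: x = (77 − 15)/(−9) = −62/9.

-62/9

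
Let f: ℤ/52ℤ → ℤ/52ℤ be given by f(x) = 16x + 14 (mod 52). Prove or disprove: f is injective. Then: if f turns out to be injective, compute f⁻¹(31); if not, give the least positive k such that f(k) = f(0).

We have gcd(16, 52) = 4 > 1. Taking x_1 = 0 and x_2 = 13: f(0) = 14 and f(13) = 16·13 + 14 = 222 ≡ 14 (mod 52).
So f(0) = f(13) while 0 ≠ 13, therefore f is not injective.
Since f is not injective, we find the least positive k with f(k) = f(0): this means 16k ≡ 0 (mod 52), i.e. 52 ∣ 16k. Since gcd(16, 52) = 4, dividing through by 4 this holds exactly when 13 ∣ 4k, and as gcd(4, 13) = 1, exactly when 13 ∣ k.
The smallest positive such k is 13.

13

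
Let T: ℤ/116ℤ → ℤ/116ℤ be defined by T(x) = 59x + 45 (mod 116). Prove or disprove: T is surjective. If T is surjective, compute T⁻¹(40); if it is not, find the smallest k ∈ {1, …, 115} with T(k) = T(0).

Recall: T is surjective if every y in the codomain equals T(x) for some x in the domain.
Since gcd(59, 116) = 1, 59 is invertible modulo 116. Euclid's algorithm: 116 = 1·59 + 57, 59 = 1·57 + 2, 57 = 28·2 + 1; back-substituting gives 1 = 59·59 − 30·116, so 59⁻¹ ≡ 59 (mod 116).
For any y ∈ ℤ/116ℤ, x = 59(y − 45) mod 116 satisfies T(x) = 59·59(y − 45) + 45 ≡ y (since 59·59 ≡ 1 mod 116). So every y has a preimage.
So T is surjective.
Since T is surjective, we find T⁻¹(40): we need 59x ≡ 40 − 45 ≡ 111 (mod 116). Using 59⁻¹ = 59: x ≡ 59·111 = 6549 = 56·116 + 53, so x = 53.
Check: T(53) = 59·53 + 45 = 3172 = 27·116 + 40 ≡ 40 (mod 116).

53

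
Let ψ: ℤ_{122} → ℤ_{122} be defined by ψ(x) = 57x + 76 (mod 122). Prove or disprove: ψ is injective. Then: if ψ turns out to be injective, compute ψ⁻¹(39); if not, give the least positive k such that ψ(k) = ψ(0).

Recall: ψ is injective when ψ(x_1) = ψ(x_2) forces x_1 = x_2.
If ψ(x_1) = ψ(x_2), then 57x_1 ≡ 57x_2 (mod 122). Because gcd(57, 122) = 1, we may cancel 57 to get x_1 ≡ x_2 (mod 122).
Hence ψ is injective.
We now compute 57⁻¹ mod 122 explicitly. Euclid's algorithm: 122 = 2·57 + 8, 57 = 7·8 + 1; back-substituting gives 1 = 15·57 − 7·122, so 57⁻¹ ≡ 15 (mod 122).
Since ψ is injective, we compute ψ⁻¹(39): solve 57x + 76 ≡ 39 (mod 122), i.e. 57x ≡ 85 (mod 122).
Multiplying by 57⁻¹ = 15 gives x ≡ 15·85 = 1275 = 10·122 + 55 ≡ 55 (mod 122).
Check: ψ(55) = 57·55 + 76 = 3211 = 26·122 + 39 ≡ 39 (mod 122).

55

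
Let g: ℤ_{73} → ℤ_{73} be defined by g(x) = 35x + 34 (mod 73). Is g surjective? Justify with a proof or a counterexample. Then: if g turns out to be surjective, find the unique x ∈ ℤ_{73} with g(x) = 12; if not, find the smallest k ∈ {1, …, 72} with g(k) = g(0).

39

Since gcd(35, 73) = 1, 35 is invertible modulo 73. Euclid's algorithm: 73 = 2·35 + 3, 35 = 11·3 + 2, 3 = 1·2 + 1; back-substituting gives 1 = 48·35 − 23·73, so 35⁻¹ ≡ 48 (mod 73).
Then y ↦ 48(y − 34) is a two-sided inverse to g, so every y ∈ ℤ_{73} has a preimage.
Hence g is surjective.
Since g is surjective, we find g⁻¹(12): we need 35x ≡ 12 − 34 ≡ 51 (mod 73). Using 35⁻¹ = 48: x ≡ 48·51 = 2448 = 33·73 + 39, so x = 39.
Check: g(39) = 35·39 + 34 = 1399 = 19·73 + 12 ≡ 12 (mod 73).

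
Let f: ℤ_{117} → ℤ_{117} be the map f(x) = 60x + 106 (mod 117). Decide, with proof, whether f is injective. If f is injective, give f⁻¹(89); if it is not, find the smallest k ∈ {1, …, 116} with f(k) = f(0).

We have gcd(60, 117) = 3 > 1. Taking a = 0 and b = 39: f(0) = 106 and f(39) = 60·39 + 106 = 2446 ≡ 106 (mod 117).
So f(0) = f(39) while 0 ≠ 39, hence f is not injective.
Since f is not injective, we find the least positive k with f(k) = f(0): this means 60k ≡ 0 (mod 117), i.e. 117 ∣ 60k. Since gcd(60, 117) = 3, dividing through by 3 this holds exactly when 39 ∣ 20k, and as gcd(20, 39) = 1, exactly when 39 ∣ k.
The smallest positive such k is 39.

39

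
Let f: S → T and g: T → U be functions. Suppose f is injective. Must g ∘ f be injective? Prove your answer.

not injective

No. Take S = T = U = {1, 2}, f = identity (injective), and g(x) = 1 for every x.
Then (g ∘ f)(1) = 1 = (g ∘ f)(2) with 1 ≠ 2, so g ∘ f is not injective.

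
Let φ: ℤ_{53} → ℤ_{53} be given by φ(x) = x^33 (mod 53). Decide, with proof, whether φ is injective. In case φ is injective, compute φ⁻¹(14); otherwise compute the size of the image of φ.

50

Since 53 is prime, the nonzero elements of ℤ_{53} form a cyclic group of order 52.
As gcd(33, 52) = 1, raising to the 33rd power is a bijection on this group: if s^33 ≡ t^33 then (st^{−1})^33 = 1, and the only element of order dividing gcd(33, 52) = 1 is 1, so s = t.
With φ(0) = 0 this makes φ injective on all of ℤ_{53}, hence bijective (finite equal-size domain and codomain). In particular φ is injective.
Since φ is injective, we find the preimage of 14. The inverse of x ↦ x^33 on (ℤ_{53})^× is x ↦ x^41, because 33·41 = 1353 = 26·52 + 1 ≡ 1 (mod 52) and x^{52} = 1 for x ≠ 0 (Fermat). So φ⁻¹(14) = 14^41 mod 53.
Repeated squaring mod 53: 14^1 ≡ 14, 14^2 ≡ 14² = 196 ≡ 37, 14^4 ≡ 37² = 1369 ≡ 44, 14^8 ≡ 44² = 1936 ≡ 28, 14^16 ≡ 28² = 784 ≡ 42, 14^32 ≡ 42² = 1764 ≡ 15. Since 41 = 32 + 8 + 1, 14^41 ≡ 15·28·14: 15·28 = 420 ≡ 49, then 49·14 = 686 ≡ 50. So 14^41 ≡ 50 (mod 53).
Hence φ⁻¹(14) = 50.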